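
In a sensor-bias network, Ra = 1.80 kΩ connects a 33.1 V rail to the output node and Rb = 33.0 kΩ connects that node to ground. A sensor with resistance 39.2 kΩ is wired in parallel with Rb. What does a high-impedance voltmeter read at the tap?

V_out ≈ 30.1 V

The load sits in parallel with Rb: Rb‖R_L = (33.0 × 39.2) / (33.0 + 39.2) = 17.92 kΩ.
V_out = 33.1 × 17.92 / (1.80 + 17.92) = 33.1 × 17.92/19.72 = 30.1 V.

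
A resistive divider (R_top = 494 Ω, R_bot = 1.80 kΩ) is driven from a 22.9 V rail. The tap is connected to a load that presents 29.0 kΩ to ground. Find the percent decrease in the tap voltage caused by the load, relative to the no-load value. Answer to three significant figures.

1.32 %

The divider's output (Thévenin) resistance is R_top‖R_bot = 387.6 Ω.
Fractional drop under load = R_th/(R_th + R_L) = 387.6 / (387.6 + 29000) = 0.01319.
So the output falls by 1.32 %.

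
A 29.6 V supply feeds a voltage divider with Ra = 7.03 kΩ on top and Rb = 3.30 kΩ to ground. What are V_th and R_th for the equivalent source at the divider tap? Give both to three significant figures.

V_th is the open-circuit tap voltage: 29.6 × 3.30/(7.03 + 3.30) = 9.46 V.
With the supply zeroed, Ra and Rb appear in parallel from the tap: R_th = Ra‖Rb = (7.03 × 3.30)/10.33 = 2.25 kΩ.

V_th = 9.46 V, R_th = 2.25 kΩ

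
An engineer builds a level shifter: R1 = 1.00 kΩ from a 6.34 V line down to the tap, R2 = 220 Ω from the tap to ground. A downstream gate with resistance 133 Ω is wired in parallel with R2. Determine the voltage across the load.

The load sits in parallel with R2: R2‖R_L = (220 × 133) / (220 + 133) = 82.89 Ω.
V_out = 6.34 × 82.89 / (1000 + 82.89) = 6.34 × 82.89/1083 = 0.485 V.

V_out ≈ 0.485 V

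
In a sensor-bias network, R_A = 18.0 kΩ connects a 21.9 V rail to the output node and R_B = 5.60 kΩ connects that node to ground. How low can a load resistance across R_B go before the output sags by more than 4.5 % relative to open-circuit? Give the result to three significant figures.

R_L(min) ≈ 90.6 kΩ

Output resistance R_th = R_A‖R_B = (18.0 × 5.60)/23.60 = 4.271 kΩ.
The fractional drop is R_th/(R_th + R_L); requiring this ≤ 0.0450 gives R_L ≥ R_th(1/0.0450 − 1) = 4.271 × 21.22 = 90.6 kΩ.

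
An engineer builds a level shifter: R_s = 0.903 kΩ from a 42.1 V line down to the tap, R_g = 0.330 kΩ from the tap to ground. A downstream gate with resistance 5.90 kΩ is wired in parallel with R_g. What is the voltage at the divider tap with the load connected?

V_out ≈ 10.8 V

The load sits in parallel with R_g: R_g‖R_L = (330 × 5900) / (330 + 5900) = 312.5 Ω.
V_out = 42.1 × 312.5 / (903 + 312.5) = 42.1 × 312.5/1216 = 10.8 V.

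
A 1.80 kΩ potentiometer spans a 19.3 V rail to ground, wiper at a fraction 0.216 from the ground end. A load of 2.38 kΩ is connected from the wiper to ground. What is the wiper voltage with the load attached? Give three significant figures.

V ≈ 3.70 V

The wiper splits the pot into (1−α)R = 1411 Ω above and αR = 388.8 Ω below.
Lower section ‖ load = 334.2 Ω.
V_wiper = 19.3 × 334.2/(1411 + 334.2) = 3.70 V.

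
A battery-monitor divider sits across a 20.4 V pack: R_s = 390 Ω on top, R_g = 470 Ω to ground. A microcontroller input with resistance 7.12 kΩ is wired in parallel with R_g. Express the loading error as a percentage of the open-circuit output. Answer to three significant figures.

The divider's output (Thévenin) resistance is R_s‖R_g = 213.1 Ω.
Fractional drop under load = R_th/(R_th + R_L) = 213.1 / (213.1 + 7120) = 0.02907.
So the output falls by 2.91 %.

2.91 %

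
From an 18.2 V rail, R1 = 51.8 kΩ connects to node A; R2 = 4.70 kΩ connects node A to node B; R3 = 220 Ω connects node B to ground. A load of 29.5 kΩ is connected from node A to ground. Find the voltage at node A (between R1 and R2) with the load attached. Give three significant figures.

Below node A the series string R2+R3 = 4920 Ω sits in parallel with the 29500 Ω load: 4217 Ω.
V_A = 18.2 × 4217/(51800 + 4217) = 1.37 V.

V ≈ 1.37 V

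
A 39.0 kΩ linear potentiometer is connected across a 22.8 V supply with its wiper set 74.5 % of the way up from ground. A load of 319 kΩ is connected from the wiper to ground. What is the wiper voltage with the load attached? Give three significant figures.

The wiper splits the pot into (1−α)R = 9.945 kΩ above and αR = 29.05 kΩ below.
Lower section ‖ load = 26.63 kΩ.
V_wiper = 22.8 × 26.63/(9.945 + 26.63) = 16.6 V.

V ≈ 16.6 V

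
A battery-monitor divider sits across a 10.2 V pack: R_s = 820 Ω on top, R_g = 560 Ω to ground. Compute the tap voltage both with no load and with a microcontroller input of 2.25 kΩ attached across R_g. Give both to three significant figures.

Open-circuit: V = 10.2 × 560/(820 + 560) = 4.14 V.
With the load, R_g becomes R_g‖R_L = 448.4 Ω, so V = 10.2 × 448.4/1268 = 3.61 V.

Unloaded: 4.14 V; loaded: 3.61 V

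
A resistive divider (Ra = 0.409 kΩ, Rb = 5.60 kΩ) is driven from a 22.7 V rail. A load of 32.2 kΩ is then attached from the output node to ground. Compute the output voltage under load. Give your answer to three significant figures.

The load sits in parallel with Rb: Rb‖R_L = (5600 × 32200) / (5600 + 32200) = 4770 Ω.
V_out = 22.7 × 4770 / (409 + 4770) = 22.7 × 4770/5179 = 20.9 V.
(Unloaded it would have been 21.2 V.)

V_out ≈ 20.9 V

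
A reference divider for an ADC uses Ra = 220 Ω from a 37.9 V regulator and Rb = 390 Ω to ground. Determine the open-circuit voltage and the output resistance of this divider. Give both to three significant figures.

V_th is the open-circuit tap voltage: 37.9 × 390/(220 + 390) = 24.2 V.
With the supply zeroed, Ra and Rb appear in parallel from the tap: R_th = Ra‖Rb = (220 × 390)/610.0 = 141 Ω.

V_th = 24.2 V, R_th = 141 Ω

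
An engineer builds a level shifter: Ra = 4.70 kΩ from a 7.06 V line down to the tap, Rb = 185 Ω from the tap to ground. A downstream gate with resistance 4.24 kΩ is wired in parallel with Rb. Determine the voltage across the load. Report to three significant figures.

The load sits in parallel with Rb: Rb‖R_L = (185 × 4240) / (185 + 4240) = 177.3 Ω.
V_out = 7.06 × 177.3 / (4700 + 177.3) = 7.06 × 177.3/4877 = 0.257 V.
(Unloaded it would have been 0.267 V.)

V_out ≈ 0.257 V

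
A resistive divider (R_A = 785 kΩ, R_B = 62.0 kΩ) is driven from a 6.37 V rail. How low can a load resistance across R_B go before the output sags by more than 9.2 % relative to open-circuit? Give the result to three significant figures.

R_L(min) ≈ 567 kΩ

Output resistance R_th = R_A‖R_B = (785 × 62.0)/847.0 = 57.46 kΩ.
The fractional drop is R_th/(R_th + R_L); requiring this ≤ 0.0920 gives R_L ≥ R_th(1/0.0920 − 1) = 57.46 × 9.870 = 567 kΩ.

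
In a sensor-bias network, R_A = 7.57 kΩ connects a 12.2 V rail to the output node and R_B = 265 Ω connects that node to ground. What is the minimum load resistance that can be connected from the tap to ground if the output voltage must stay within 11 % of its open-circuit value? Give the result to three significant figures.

Output resistance R_th = R_A‖R_B = (7570 × 265)/7835 = 256.0 Ω.
The fractional drop is R_th/(R_th + R_L); requiring this ≤ 0.110 gives R_L ≥ R_th(1/0.110 − 1) = 256.0 × 8.091 = 2.07 kΩ.

R_L(min) ≈ 2.07 kΩ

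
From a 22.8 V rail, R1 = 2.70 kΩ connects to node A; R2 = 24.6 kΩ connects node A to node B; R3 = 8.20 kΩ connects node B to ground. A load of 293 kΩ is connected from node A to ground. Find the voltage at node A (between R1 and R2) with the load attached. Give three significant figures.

V ≈ 20.9 V

Below node A the series string R2+R3 = 32.80 kΩ sits in parallel with the 293 kΩ load: 29.50 kΩ.
V_A = 22.8 × 29.50/(2.70 + 29.50) = 20.9 V.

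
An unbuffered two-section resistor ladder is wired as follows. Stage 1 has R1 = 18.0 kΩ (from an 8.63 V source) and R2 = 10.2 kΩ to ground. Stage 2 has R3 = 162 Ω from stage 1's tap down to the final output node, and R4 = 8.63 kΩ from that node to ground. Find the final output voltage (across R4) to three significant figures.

Stage 2 presents R3+R4 = 8792 Ω as a load on stage 1's tap.
Stage 1's lower leg becomes R2‖(R3+R4) = 4722 Ω, so V_mid = 8.63 × 4722/22720 = 1.793 V.
Stage 2 is itself unloaded: V_out = V_mid × R4/(R3+R4) = 1.793 × 8630/8792 = 1.76 V.

V_out ≈ 1.76 V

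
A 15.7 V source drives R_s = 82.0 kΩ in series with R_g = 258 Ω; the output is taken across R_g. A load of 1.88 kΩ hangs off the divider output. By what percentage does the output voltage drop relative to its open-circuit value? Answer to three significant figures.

12.0 %

Unloaded V = 15.7 × 258/82260 = 0.049243 V.
Loaded: R_g‖R_L = 226.9 Ω, giving V = 15.7 × 226.9/82230 = 0.043317 V.
Drop = (0.049243 − 0.043317) / 0.049243 = 12.0 %.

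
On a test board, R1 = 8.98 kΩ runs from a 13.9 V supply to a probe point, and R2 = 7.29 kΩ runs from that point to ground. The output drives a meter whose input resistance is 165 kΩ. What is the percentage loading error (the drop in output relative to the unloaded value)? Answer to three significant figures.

The divider's output (Thévenin) resistance is R1‖R2 = 4.024 kΩ.
Fractional drop under load = R_th/(R_th + R_L) = 4.024 / (4.024 + 165) = 0.02381.
So the output falls by 2.38 %.

2.38 %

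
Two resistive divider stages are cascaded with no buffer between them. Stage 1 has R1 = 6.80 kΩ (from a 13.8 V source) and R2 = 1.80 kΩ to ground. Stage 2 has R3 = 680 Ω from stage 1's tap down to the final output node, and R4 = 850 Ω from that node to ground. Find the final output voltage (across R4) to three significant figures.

Stage 2 presents R3+R4 = 1530 Ω as a load on stage 1's tap.
Stage 1's lower leg becomes R2‖(R3+R4) = 827.0 Ω, so V_mid = 13.8 × 827.0/7627 = 1.496 V.
Stage 2 is itself unloaded: V_out = V_mid × R4/(R3+R4) = 1.496 × 850/1530 = 0.831 V.

V_out ≈ 0.831 V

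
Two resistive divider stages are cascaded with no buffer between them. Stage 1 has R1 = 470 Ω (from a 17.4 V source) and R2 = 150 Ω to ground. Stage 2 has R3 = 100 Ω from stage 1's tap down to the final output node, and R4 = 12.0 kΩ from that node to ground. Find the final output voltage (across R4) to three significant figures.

Stage 2 presents R3+R4 = 12100 Ω as a load on stage 1's tap.
Stage 1's lower leg becomes R2‖(R3+R4) = 148.2 Ω, so V_mid = 17.4 × 148.2/618.2 = 4.170 V.
Stage 2 is itself unloaded: V_out = V_mid × R4/(R3+R4) = 4.170 × 12000/12100 = 4.14 V.

V_out ≈ 4.14 V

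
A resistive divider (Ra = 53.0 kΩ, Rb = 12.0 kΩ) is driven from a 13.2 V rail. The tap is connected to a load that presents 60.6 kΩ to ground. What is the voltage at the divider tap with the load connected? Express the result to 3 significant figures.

V_out ≈ 2.10 V

The load sits in parallel with Rb: Rb‖R_L = (12.0 × 60.6) / (12.0 + 60.6) = 10.02 kΩ.
V_out = 13.2 × 10.02 / (53.0 + 10.02) = 13.2 × 10.02/63.02 = 2.10 V.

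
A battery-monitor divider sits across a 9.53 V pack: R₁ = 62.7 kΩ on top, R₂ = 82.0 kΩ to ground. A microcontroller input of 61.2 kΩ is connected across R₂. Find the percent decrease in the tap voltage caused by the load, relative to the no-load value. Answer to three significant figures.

Unloaded V = 9.53 × 82.0/144.7 = 5.401 V.
Loaded: R₂‖R_L = 35.04 kΩ, giving V = 9.53 × 35.04/97.74 = 3.417 V.
Drop = (5.401 − 3.417) / 5.401 = 36.7 %.

36.7 %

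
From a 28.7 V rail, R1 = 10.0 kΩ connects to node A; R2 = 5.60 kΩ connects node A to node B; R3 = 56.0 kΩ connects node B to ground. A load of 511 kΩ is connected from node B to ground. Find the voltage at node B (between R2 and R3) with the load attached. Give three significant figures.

At node B, R3 is in parallel with the load: R3‖R_L = 50.47 kΩ.
Below node A the resistance is R2 + (R3‖R_L) = 56.07 kΩ, so V_A = 28.7 × 56.07/66.07 = 24.36 V.
Then V_B = V_A × (R3‖R_L)/(R2 + R3‖R_L) = 24.36 × 50.47/56.07 = 21.9 V.

V ≈ 21.9 V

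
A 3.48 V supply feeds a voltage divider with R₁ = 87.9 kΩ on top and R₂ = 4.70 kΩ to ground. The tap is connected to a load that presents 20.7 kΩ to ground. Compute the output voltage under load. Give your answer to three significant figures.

The load sits in parallel with R₂: R₂‖R_L = (4.70 × 20.7) / (4.70 + 20.7) = 3.830 kΩ.
V_out = 3.48 × 3.830 / (87.9 + 3.830) = 3.48 × 3.830/91.73 = 0.145 V.

V_out ≈ 0.145 V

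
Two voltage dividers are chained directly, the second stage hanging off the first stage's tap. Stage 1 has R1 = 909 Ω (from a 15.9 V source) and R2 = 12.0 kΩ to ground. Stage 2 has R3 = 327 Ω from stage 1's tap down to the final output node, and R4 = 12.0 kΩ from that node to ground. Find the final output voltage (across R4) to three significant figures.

V_out ≈ 13.5 V

Stage 2 presents R3+R4 = 12330 Ω as a load on stage 1's tap.
Stage 1's lower leg becomes R2‖(R3+R4) = 6081 Ω, so V_mid = 15.9 × 6081/6990 = 13.83 V.
Stage 2 is itself unloaded: V_out = V_mid × R4/(R3+R4) = 13.83 × 12000/12330 = 13.5 V.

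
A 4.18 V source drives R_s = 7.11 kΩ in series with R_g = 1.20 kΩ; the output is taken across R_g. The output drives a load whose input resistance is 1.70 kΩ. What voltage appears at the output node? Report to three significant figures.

V_out ≈ 0.376 V

The load sits in parallel with R_g: R_g‖R_L = (1.20 × 1.70) / (1.20 + 1.70) = 0.7034 kΩ.
V_out = 4.18 × 0.7034 / (7.11 + 0.7034) = 4.18 × 0.7034/7.813 = 0.376 V.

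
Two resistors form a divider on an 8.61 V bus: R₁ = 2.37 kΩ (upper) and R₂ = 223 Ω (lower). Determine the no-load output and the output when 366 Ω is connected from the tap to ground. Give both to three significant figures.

Unloaded: 0.740 V; loaded: 0.476 V

Open-circuit: V = 8.61 × 223/(2370 + 223) = 0.740 V.
With the load, R₂ becomes R₂‖R_L = 138.6 Ω, so V = 8.61 × 138.6/2509 = 0.476 V.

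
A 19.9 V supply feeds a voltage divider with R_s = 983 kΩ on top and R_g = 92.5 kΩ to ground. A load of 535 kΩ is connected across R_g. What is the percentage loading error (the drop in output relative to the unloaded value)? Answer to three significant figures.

13.6 %

The divider's output (Thévenin) resistance is R_s‖R_g = 84.54 kΩ.
Fractional drop under load = R_th/(R_th + R_L) = 84.54 / (84.54 + 535) = 0.1365.
So the output falls by 13.6 %.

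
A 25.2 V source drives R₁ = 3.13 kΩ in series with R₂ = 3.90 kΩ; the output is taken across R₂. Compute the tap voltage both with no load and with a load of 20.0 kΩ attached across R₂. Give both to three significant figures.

Unloaded: 14.0 V; loaded: 12.9 V

Open-circuit: V = 25.2 × 3.90/(3.13 + 3.90) = 14.0 V.
With the load, R₂ becomes R₂‖R_L = 3.264 kΩ, so V = 25.2 × 3.264/6.394 = 12.9 V.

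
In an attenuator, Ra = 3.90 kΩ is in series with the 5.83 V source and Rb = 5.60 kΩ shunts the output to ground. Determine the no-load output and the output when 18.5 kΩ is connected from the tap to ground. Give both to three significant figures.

Open-circuit: V = 5.83 × 5.60/(3.90 + 5.60) = 3.44 V.
With the load, Rb becomes Rb‖R_L = 4.299 kΩ, so V = 5.83 × 4.299/8.199 = 3.06 V.

Unloaded: 3.44 V; loaded: 3.06 V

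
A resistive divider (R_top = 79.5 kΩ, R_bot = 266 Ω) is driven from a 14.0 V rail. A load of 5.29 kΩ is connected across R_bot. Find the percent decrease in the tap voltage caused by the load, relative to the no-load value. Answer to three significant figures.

4.77 %

The divider's output (Thévenin) resistance is R_top‖R_bot = 265.1 Ω.
Fractional drop under load = R_th/(R_th + R_L) = 265.1 / (265.1 + 5290) = 0.04772.
So the output falls by 4.77 %.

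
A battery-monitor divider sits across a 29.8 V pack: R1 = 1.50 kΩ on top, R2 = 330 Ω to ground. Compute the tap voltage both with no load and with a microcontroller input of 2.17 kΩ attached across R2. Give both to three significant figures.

Unloaded: 5.37 V; loaded: 4.78 V

Open-circuit: V = 29.8 × 330/(1500 + 330) = 5.37 V.
With the load, R2 becomes R2‖R_L = 286.4 Ω, so V = 29.8 × 286.4/1786 = 4.78 V.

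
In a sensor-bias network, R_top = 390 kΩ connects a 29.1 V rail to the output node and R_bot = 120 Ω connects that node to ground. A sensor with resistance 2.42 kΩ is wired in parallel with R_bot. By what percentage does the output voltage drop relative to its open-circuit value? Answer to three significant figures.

4.72 %

The divider's output (Thévenin) resistance is R_top‖R_bot = 120.0 Ω.
Fractional drop under load = R_th/(R_th + R_L) = 120.0 / (120.0 + 2420) = 0.04723.
So the output falls by 4.72 %.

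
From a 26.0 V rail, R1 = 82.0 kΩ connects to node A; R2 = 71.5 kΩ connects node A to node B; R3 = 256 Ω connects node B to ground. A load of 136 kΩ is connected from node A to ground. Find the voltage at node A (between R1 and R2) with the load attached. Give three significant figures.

V ≈ 9.47 V

Below node A the series string R2+R3 = 71760 Ω sits in parallel with the 136000 Ω load: 46970 Ω.
V_A = 26.0 × 46970/(82000 + 46970) = 9.47 V.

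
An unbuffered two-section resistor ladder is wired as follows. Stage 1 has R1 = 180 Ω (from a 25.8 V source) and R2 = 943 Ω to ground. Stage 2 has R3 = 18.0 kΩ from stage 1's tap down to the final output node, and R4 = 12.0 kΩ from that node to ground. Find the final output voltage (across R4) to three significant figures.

V_out ≈ 8.62 V

Stage 2 presents R3+R4 = 30000 Ω as a load on stage 1's tap.
Stage 1's lower leg becomes R2‖(R3+R4) = 914.3 Ω, so V_mid = 25.8 × 914.3/1094 = 21.56 V.
Stage 2 is itself unloaded: V_out = V_mid × R4/(R3+R4) = 21.56 × 12000/30000 = 8.62 V.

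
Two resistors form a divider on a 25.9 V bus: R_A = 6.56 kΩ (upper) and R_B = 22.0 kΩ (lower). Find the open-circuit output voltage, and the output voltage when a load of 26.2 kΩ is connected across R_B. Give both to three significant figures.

Open-circuit: V = 25.9 × 22.0/(6.56 + 22.0) = 20.0 V.
With the load, R_B becomes R_B‖R_L = 11.96 kΩ, so V = 25.9 × 11.96/18.52 = 16.7 V.

Unloaded: 20.0 V; loaded: 16.7 V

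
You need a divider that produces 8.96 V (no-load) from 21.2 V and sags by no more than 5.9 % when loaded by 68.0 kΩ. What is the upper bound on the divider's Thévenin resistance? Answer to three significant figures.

Loading drop = R_th/(R_th + R_L) ≤ 0.0590, so R_th ≤ R_L · ε/(1−ε) = 68.0 kΩ × 0.0590/0.9410 = 4.26 kΩ.

R_th ≤ 4.26 kΩ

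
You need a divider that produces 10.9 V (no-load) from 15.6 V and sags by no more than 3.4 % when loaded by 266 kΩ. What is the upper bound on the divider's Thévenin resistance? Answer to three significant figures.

Loading drop = R_th/(R_th + R_L) ≤ 0.0340, so R_th ≤ R_L · ε/(1−ε) = 266 kΩ × 0.0340/0.9660 = 9.36 kΩ.
(Any R1, R2 with R2/(R1+R2) = 0.699 and R1‖R2 ≤ 9.36 kΩ will meet the spec.)

R_th ≤ 9.36 kΩ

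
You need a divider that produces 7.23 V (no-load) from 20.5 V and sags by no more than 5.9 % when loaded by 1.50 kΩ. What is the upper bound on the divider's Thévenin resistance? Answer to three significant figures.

Loading drop = R_th/(R_th + R_L) ≤ 0.0590, so R_th ≤ R_L · ε/(1−ε) = 1.50 kΩ × 0.0590/0.9410 = 94.0 Ω.
(Any R1, R2 with R2/(R1+R2) = 0.353 and R1‖R2 ≤ 94.0 Ω will meet the spec.)

R_th ≤ 94.0 Ω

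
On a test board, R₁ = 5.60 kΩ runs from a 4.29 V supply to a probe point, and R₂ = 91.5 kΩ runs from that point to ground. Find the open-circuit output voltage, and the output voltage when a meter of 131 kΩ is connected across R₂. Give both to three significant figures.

Open-circuit: V = 4.29 × 91.5/(5.60 + 91.5) = 4.04 V.
With the load, R₂ becomes R₂‖R_L = 53.87 kΩ, so V = 4.29 × 53.87/59.47 = 3.89 V.

Unloaded: 4.04 V; loaded: 3.89 V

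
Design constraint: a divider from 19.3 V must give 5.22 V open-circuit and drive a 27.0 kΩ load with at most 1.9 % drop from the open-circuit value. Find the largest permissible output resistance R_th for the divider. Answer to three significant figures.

R_th ≤ 523 Ω

Loading drop = R_th/(R_th + R_L) ≤ 0.0190, so R_th ≤ R_L · ε/(1−ε) = 27.0 kΩ × 0.0190/0.9810 = 523 Ω.
(Any R1, R2 with R2/(R1+R2) = 0.270 and R1‖R2 ≤ 523 Ω will meet the spec.)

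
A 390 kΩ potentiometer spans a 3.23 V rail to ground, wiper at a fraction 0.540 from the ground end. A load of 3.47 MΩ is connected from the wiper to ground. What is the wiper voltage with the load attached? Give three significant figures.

The wiper splits the pot into (1−α)R = 179.4 kΩ above and αR = 210.6 kΩ below.
Lower section ‖ load = 198.5 kΩ.
V_wiper = 3.23 × 198.5/(179.4 + 198.5) = 1.70 V.

V ≈ 1.70 V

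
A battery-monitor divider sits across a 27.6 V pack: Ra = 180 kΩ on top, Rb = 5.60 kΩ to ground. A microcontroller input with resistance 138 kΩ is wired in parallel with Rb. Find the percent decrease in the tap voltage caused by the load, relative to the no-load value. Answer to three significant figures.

The divider's output (Thévenin) resistance is Ra‖Rb = 5.431 kΩ.
Fractional drop under load = R_th/(R_th + R_L) = 5.431 / (5.431 + 138) = 0.03787.
So the output falls by 3.79 %.

3.79 %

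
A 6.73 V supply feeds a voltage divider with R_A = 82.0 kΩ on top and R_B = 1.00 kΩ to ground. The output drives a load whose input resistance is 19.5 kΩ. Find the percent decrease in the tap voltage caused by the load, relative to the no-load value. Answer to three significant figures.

4.82 %

The divider's output (Thévenin) resistance is R_A‖R_B = 0.9880 kΩ.
Fractional drop under load = R_th/(R_th + R_L) = 0.9880 / (0.9880 + 19.5) = 0.04822.
So the output falls by 4.82 %.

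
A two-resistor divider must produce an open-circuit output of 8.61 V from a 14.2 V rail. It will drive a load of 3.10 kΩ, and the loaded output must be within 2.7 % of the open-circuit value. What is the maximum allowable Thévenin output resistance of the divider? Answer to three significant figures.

R_th ≤ 86.0 Ω

Loading drop = R_th/(R_th + R_L) ≤ 0.0270, so R_th ≤ R_L · ε/(1−ε) = 3.10 kΩ × 0.0270/0.9730 = 86.0 Ω.
(Any R1, R2 with R2/(R1+R2) = 0.606 and R1‖R2 ≤ 86.0 Ω will meet the spec.)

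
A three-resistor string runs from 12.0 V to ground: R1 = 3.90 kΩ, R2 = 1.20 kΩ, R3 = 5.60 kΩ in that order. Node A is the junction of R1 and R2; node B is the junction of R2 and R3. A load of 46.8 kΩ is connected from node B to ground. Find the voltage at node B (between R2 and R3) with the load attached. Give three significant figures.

V ≈ 5.94 V

At node B, R3 is in parallel with the load: R3‖R_L = 5.002 kΩ.
Below node A the resistance is R2 + (R3‖R_L) = 6.202 kΩ, so V_A = 12.0 × 6.202/10.10 = 7.367 V.
Then V_B = V_A × (R3‖R_L)/(R2 + R3‖R_L) = 7.367 × 5.002/6.202 = 5.94 V.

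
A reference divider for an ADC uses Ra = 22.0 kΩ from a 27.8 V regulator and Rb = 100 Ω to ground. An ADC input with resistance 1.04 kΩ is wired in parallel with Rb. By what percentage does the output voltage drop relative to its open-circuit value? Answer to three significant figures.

Unloaded V = 27.8 × 100/22100 = 0.12579 V.
Loaded: Rb‖R_L = 91.23 Ω, giving V = 27.8 × 91.23/22090 = 0.11480 V.
Drop = (0.12579 − 0.11480) / 0.12579 = 8.74 %.

8.74 %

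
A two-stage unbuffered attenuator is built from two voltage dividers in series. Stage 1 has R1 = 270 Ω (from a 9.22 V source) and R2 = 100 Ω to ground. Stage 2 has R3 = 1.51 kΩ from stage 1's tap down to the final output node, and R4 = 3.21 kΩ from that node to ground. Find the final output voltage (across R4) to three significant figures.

Stage 2 presents R3+R4 = 4720 Ω as a load on stage 1's tap.
Stage 1's lower leg becomes R2‖(R3+R4) = 97.93 Ω, so V_mid = 9.22 × 97.93/367.9 = 2.454 V.
Stage 2 is itself unloaded: V_out = V_mid × R4/(R3+R4) = 2.454 × 3210/4720 = 1.67 V.

V_out ≈ 1.67 V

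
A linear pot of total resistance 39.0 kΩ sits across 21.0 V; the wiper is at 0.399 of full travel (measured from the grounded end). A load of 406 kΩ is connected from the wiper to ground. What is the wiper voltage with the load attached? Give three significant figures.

V ≈ 8.19 V

The wiper splits the pot into (1−α)R = 23.44 kΩ above and αR = 15.56 kΩ below.
Lower section ‖ load = 14.99 kΩ.
V_wiper = 21.0 × 14.99/(23.44 + 14.99) = 8.19 V.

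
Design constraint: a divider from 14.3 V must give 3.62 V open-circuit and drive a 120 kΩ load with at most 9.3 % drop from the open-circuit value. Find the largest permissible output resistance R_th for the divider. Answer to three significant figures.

R_th ≤ 12.3 kΩ

Loading drop = R_th/(R_th + R_L) ≤ 0.0930, so R_th ≤ R_L · ε/(1−ε) = 120 kΩ × 0.0930/0.9070 = 12.3 kΩ.
(Any R1, R2 with R2/(R1+R2) = 0.253 and R1‖R2 ≤ 12.3 kΩ will meet the spec.)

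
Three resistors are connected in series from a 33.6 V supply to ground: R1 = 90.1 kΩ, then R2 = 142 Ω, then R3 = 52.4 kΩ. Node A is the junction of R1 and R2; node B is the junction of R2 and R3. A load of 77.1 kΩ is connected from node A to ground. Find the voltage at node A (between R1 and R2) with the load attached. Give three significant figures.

V ≈ 8.65 V

Below node A the series string R2+R3 = 52540 Ω sits in parallel with the 77100 Ω load: 31250 Ω.
V_A = 33.6 × 31250/(90100 + 31250) = 8.65 V.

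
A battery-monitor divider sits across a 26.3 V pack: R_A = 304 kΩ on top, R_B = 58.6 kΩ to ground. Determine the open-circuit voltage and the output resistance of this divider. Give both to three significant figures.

V_th = 4.25 V, R_th = 49.1 kΩ

V_th is the open-circuit tap voltage: 26.3 × 58.6/(304 + 58.6) = 4.25 V.
With the supply zeroed, R_A and R_B appear in parallel from the tap: R_th = R_A‖R_B = (304 × 58.6)/362.6 = 49.1 kΩ.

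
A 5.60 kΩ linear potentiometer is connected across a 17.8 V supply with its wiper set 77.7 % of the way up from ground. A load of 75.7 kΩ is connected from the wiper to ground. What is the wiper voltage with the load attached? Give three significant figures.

The wiper splits the pot into (1−α)R = 1.249 kΩ above and αR = 4.351 kΩ below.
Lower section ‖ load = 4.115 kΩ.
V_wiper = 17.8 × 4.115/(1.249 + 4.115) = 13.7 V.

V ≈ 13.7 V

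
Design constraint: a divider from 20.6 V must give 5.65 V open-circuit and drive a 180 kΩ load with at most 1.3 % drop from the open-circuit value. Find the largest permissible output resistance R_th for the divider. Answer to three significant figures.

R_th ≤ 2.37 kΩ

Loading drop = R_th/(R_th + R_L) ≤ 0.0130, so R_th ≤ R_L · ε/(1−ε) = 180 kΩ × 0.0130/0.9870 = 2.37 kΩ.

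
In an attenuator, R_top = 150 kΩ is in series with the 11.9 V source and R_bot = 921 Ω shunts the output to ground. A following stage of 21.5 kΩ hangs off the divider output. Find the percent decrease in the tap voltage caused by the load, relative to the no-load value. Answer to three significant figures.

The divider's output (Thévenin) resistance is R_top‖R_bot = 915.4 Ω.
Fractional drop under load = R_th/(R_th + R_L) = 915.4 / (915.4 + 21500) = 0.04084.
So the output falls by 4.08 %.

4.08 %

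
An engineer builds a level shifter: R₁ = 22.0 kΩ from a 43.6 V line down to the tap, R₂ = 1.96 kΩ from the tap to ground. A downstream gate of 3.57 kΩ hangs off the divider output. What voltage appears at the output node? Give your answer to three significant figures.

V_out ≈ 2.37 V

The load sits in parallel with R₂: R₂‖R_L = (1.96 × 3.57) / (1.96 + 3.57) = 1.265 kΩ.
V_out = 43.6 × 1.265 / (22.0 + 1.265) = 43.6 × 1.265/23.27 = 2.37 V.
(Unloaded it would have been 3.57 V.)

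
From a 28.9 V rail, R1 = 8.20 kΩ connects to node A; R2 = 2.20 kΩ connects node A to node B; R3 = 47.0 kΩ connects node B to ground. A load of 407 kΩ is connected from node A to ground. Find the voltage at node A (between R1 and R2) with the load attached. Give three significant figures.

Below node A the series string R2+R3 = 49.20 kΩ sits in parallel with the 407 kΩ load: 43.89 kΩ.
V_A = 28.9 × 43.89/(8.20 + 43.89) = 24.4 V.

V ≈ 24.4 V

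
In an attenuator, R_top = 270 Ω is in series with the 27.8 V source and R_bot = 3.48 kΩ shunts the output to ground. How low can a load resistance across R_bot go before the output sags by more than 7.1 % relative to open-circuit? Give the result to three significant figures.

Output resistance R_th = R_top‖R_bot = (270 × 3480)/3750 = 250.6 Ω.
The fractional drop is R_th/(R_th + R_L); requiring this ≤ 0.0710 gives R_L ≥ R_th(1/0.0710 − 1) = 250.6 × 13.08 = 3.28 kΩ.

R_L(min) ≈ 3.28 kΩ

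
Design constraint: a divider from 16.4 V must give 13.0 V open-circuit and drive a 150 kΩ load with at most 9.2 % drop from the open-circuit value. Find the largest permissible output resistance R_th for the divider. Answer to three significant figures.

Loading drop = R_th/(R_th + R_L) ≤ 0.0920, so R_th ≤ R_L · ε/(1−ε) = 150 kΩ × 0.0920/0.9080 = 15.2 kΩ.
(Any R1, R2 with R2/(R1+R2) = 0.793 and R1‖R2 ≤ 15.2 kΩ will meet the spec.)

R_th ≤ 15.2 kΩ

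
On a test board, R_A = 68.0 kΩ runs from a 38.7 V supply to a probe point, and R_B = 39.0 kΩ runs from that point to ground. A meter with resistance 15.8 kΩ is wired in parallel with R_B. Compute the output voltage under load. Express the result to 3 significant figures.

The load sits in parallel with R_B: R_B‖R_L = (39.0 × 15.8) / (39.0 + 15.8) = 11.24 kΩ.
V_out = 38.7 × 11.24 / (68.0 + 11.24) = 38.7 × 11.24/79.24 = 5.49 V.
(Unloaded it would have been 14.1 V.)

V_out ≈ 5.49 V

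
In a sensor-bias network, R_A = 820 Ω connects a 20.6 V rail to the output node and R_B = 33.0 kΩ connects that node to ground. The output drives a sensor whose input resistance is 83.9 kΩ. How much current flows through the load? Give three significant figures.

R_B‖R_L = 23680 Ω; V_out = 20.6 × 23680/24500 = 19.91 V.
I_L = V_out / R_L = 19.91 / 83.9 kΩ = 0.237 mA.

I_L ≈ 0.237 mA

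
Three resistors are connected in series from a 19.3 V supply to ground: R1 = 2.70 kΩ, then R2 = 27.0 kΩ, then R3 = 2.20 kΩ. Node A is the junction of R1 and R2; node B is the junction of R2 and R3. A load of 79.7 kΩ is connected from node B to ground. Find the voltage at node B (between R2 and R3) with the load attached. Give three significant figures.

V ≈ 1.30 V

At node B, R3 is in parallel with the load: R3‖R_L = 2.141 kΩ.
Below node A the resistance is R2 + (R3‖R_L) = 29.14 kΩ, so V_A = 19.3 × 29.14/31.84 = 17.66 V.
Then V_B = V_A × (R3‖R_L)/(R2 + R3‖R_L) = 17.66 × 2.141/29.14 = 1.30 V.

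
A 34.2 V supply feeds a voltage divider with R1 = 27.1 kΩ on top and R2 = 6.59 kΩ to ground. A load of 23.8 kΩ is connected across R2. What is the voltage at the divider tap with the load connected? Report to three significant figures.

V_out ≈ 5.47 V

The load sits in parallel with R2: R2‖R_L = (6.59 × 23.8) / (6.59 + 23.8) = 5.161 kΩ.
V_out = 34.2 × 5.161 / (27.1 + 5.161) = 34.2 × 5.161/32.26 = 5.47 V.
(Unloaded it would have been 6.69 V.)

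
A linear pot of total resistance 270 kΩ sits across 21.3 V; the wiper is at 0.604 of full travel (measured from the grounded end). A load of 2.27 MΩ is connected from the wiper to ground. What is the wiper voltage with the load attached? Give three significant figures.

V ≈ 12.5 V

The wiper splits the pot into (1−α)R = 106.9 kΩ above and αR = 163.1 kΩ below.
Lower section ‖ load = 152.1 kΩ.
V_wiper = 21.3 × 152.1/(106.9 + 152.1) = 12.5 V.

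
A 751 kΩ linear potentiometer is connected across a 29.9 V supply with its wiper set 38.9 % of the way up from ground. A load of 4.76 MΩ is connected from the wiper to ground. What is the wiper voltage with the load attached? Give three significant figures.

The wiper splits the pot into (1−α)R = 458.9 kΩ above and αR = 292.1 kΩ below.
Lower section ‖ load = 275.2 kΩ.
V_wiper = 29.9 × 275.2/(458.9 + 275.2) = 11.2 V.

V ≈ 11.2 V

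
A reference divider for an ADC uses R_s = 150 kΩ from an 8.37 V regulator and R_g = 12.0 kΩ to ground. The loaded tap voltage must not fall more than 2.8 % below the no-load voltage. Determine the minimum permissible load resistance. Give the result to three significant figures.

Output resistance R_th = R_s‖R_g = (150 × 12.0)/162.0 = 11.11 kΩ.
The fractional drop is R_th/(R_th + R_L); requiring this ≤ 0.0280 gives R_L ≥ R_th(1/0.0280 − 1) = 11.11 × 34.71 = 386 kΩ.

R_L(min) ≈ 386 kΩ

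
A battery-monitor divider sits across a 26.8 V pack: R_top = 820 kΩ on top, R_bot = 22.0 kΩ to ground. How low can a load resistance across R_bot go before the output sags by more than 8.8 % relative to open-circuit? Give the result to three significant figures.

R_L(min) ≈ 222 kΩ

Output resistance R_th = R_top‖R_bot = (820 × 22.0)/842.0 = 21.43 kΩ.
The fractional drop is R_th/(R_th + R_L); requiring this ≤ 0.0880 gives R_L ≥ R_th(1/0.0880 − 1) = 21.43 × 10.36 = 222 kΩ.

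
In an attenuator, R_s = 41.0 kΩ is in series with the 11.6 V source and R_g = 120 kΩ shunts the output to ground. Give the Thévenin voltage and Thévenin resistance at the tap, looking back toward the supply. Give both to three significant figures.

V_th = 8.65 V, R_th = 30.6 kΩ

V_th is the open-circuit tap voltage: 11.6 × 120/(41.0 + 120) = 8.65 V.
With the supply zeroed, R_s and R_g appear in parallel from the tap: R_th = R_s‖R_g = (41.0 × 120)/161.0 = 30.6 kΩ.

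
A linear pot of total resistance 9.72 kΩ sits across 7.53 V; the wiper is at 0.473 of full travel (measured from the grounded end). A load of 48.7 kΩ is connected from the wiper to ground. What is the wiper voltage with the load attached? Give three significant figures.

V ≈ 3.39 V

The wiper splits the pot into (1−α)R = 5.122 kΩ above and αR = 4.598 kΩ below.
Lower section ‖ load = 4.201 kΩ.
V_wiper = 7.53 × 4.201/(5.122 + 4.201) = 3.39 V.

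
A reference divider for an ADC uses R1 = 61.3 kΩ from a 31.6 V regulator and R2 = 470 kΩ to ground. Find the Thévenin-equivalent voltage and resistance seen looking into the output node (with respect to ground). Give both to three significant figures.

V_th = 28.0 V, R_th = 54.2 kΩ

V_th is the open-circuit tap voltage: 31.6 × 470/(61.3 + 470) = 28.0 V.
With the supply zeroed, R1 and R2 appear in parallel from the tap: R_th = R1‖R2 = (61.3 × 470)/531.3 = 54.2 kΩ.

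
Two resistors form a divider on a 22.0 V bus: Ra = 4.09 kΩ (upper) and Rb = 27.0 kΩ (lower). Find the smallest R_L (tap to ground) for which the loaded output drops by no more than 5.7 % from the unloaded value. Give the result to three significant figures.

Output resistance R_th = Ra‖Rb = (4.09 × 27.0)/31.09 = 3.552 kΩ.
The fractional drop is R_th/(R_th + R_L); requiring this ≤ 0.0570 gives R_L ≥ R_th(1/0.0570 − 1) = 3.552 × 16.54 = 58.8 kΩ.

R_L(min) ≈ 58.8 kΩ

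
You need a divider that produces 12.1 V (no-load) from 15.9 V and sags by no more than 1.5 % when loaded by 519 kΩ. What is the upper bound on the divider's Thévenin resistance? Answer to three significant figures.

Loading drop = R_th/(R_th + R_L) ≤ 0.0150, so R_th ≤ R_L · ε/(1−ε) = 519 kΩ × 0.0150/0.9850 = 7.90 kΩ.
(Any R1, R2 with R2/(R1+R2) = 0.761 and R1‖R2 ≤ 7.90 kΩ will meet the spec.)

R_th ≤ 7.90 kΩ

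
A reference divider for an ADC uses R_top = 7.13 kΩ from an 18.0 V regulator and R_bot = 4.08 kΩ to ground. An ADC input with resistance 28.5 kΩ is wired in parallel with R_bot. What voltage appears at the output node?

V_out ≈ 6.00 V

The load sits in parallel with R_bot: R_bot‖R_L = (4.08 × 28.5) / (4.08 + 28.5) = 3.569 kΩ.
V_out = 18.0 × 3.569 / (7.13 + 3.569) = 18.0 × 3.569/10.70 = 6.00 V.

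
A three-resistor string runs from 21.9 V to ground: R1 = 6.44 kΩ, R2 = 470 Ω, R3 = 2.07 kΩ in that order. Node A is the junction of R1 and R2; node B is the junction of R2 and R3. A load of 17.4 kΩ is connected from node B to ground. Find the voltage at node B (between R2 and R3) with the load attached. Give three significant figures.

At node B, R3 is in parallel with the load: R3‖R_L = 1850 Ω.
Below node A the resistance is R2 + (R3‖R_L) = 2320 Ω, so V_A = 21.9 × 2320/8760 = 5.800 V.
Then V_B = V_A × (R3‖R_L)/(R2 + R3‖R_L) = 5.800 × 1850/2320 = 4.62 V.

V ≈ 4.62 V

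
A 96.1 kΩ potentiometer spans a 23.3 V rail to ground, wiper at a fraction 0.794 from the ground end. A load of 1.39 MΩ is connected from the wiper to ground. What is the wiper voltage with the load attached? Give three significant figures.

V ≈ 18.3 V

The wiper splits the pot into (1−α)R = 19.80 kΩ above and αR = 76.30 kΩ below.
Lower section ‖ load = 72.33 kΩ.
V_wiper = 23.3 × 72.33/(19.80 + 72.33) = 18.3 V.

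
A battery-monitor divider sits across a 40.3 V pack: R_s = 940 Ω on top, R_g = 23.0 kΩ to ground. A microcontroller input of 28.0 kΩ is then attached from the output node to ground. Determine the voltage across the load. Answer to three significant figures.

The load sits in parallel with R_g: R_g‖R_L = (23000 × 28000) / (23000 + 28000) = 12630 Ω.
V_out = 40.3 × 12630 / (940 + 12630) = 40.3 × 12630/13570 = 37.5 V.
(Unloaded it would have been 38.7 V.)

V_out ≈ 37.5 V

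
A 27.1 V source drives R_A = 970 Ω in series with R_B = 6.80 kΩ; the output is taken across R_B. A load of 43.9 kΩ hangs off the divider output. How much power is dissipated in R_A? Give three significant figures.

P ≈ 15.1 mW

Total resistance from the source is R_A + (R_B‖R_L) = 6858 Ω, so I = 27.1/6858 Ω = 3.952 mA.
P = I²·R_A = (3.952 mA)² × 970 Ω = 15.1 mW.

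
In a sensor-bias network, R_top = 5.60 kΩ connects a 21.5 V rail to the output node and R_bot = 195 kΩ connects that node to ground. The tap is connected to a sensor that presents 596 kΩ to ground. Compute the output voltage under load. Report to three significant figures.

V_out ≈ 20.7 V

The load sits in parallel with R_bot: R_bot‖R_L = (195 × 596) / (195 + 596) = 146.9 kΩ.
V_out = 21.5 × 146.9 / (5.60 + 146.9) = 21.5 × 146.9/152.5 = 20.7 V.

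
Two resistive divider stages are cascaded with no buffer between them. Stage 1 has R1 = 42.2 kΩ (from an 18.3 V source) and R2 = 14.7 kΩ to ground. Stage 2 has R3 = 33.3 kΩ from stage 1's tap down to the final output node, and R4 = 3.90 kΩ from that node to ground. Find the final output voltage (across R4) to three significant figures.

Stage 2 presents R3+R4 = 37.20 kΩ as a load on stage 1's tap.
Stage 1's lower leg becomes R2‖(R3+R4) = 10.54 kΩ, so V_mid = 18.3 × 10.54/52.74 = 3.656 V.
Stage 2 is itself unloaded: V_out = V_mid × R4/(R3+R4) = 3.656 × 3.90/37.20 = 0.383 V.

V_out ≈ 0.383 V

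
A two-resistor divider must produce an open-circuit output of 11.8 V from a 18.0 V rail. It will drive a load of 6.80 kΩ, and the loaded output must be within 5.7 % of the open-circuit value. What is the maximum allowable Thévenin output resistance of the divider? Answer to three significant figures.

Loading drop = R_th/(R_th + R_L) ≤ 0.0570, so R_th ≤ R_L · ε/(1−ε) = 6.80 kΩ × 0.0570/0.9430 = 411 Ω.

R_th ≤ 411 Ω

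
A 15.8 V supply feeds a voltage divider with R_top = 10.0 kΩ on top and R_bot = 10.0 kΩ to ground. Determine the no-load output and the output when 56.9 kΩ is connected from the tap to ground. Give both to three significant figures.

Unloaded: 7.90 V; loaded: 7.26 V

Open-circuit: V = 15.8 × 10.0/(10.0 + 10.0) = 7.90 V.
With the load, R_bot becomes R_bot‖R_L = 8.505 kΩ, so V = 15.8 × 8.505/18.51 = 7.26 V.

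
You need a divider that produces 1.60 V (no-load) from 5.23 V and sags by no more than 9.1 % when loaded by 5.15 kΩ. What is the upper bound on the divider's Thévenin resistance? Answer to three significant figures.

Loading drop = R_th/(R_th + R_L) ≤ 0.0910, so R_th ≤ R_L · ε/(1−ε) = 5.15 kΩ × 0.0910/0.9090 = 516 Ω.
(Any R1, R2 with R2/(R1+R2) = 0.306 and R1‖R2 ≤ 516 Ω will meet the spec.)

R_th ≤ 516 Ω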